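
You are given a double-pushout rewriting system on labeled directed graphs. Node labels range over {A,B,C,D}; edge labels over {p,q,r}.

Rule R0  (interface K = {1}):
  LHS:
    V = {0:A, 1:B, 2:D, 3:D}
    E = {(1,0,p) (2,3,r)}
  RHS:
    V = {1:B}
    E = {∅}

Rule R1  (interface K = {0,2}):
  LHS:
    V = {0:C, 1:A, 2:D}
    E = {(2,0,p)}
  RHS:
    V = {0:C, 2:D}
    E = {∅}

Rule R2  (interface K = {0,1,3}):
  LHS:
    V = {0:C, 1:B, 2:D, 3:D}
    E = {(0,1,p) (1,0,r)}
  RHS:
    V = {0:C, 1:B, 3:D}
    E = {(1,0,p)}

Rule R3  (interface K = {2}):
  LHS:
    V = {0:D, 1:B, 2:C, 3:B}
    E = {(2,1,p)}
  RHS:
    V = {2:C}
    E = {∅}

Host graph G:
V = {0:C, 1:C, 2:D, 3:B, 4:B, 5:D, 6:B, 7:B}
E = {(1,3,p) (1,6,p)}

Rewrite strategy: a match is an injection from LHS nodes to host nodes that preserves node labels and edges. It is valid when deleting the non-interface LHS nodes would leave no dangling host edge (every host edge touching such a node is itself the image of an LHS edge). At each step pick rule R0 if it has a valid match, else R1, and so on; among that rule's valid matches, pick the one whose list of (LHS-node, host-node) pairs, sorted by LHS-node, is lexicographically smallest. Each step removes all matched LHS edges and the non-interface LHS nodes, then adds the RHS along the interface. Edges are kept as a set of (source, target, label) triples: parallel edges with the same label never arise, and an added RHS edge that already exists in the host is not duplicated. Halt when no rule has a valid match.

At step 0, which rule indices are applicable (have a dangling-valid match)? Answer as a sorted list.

R0: no valid match — LHS pattern not found
R1: no valid match — LHS pattern not found
R2: no valid match — LHS pattern not found
R3: 8 valid matches — {0↦2, 1↦3, 2↦1, 3↦4}, {0↦2, 1↦3, 2↦1, 3↦7}, {0↦2, 1↦6, 2↦1, 3↦4} (+5 more)

Answer: [R3]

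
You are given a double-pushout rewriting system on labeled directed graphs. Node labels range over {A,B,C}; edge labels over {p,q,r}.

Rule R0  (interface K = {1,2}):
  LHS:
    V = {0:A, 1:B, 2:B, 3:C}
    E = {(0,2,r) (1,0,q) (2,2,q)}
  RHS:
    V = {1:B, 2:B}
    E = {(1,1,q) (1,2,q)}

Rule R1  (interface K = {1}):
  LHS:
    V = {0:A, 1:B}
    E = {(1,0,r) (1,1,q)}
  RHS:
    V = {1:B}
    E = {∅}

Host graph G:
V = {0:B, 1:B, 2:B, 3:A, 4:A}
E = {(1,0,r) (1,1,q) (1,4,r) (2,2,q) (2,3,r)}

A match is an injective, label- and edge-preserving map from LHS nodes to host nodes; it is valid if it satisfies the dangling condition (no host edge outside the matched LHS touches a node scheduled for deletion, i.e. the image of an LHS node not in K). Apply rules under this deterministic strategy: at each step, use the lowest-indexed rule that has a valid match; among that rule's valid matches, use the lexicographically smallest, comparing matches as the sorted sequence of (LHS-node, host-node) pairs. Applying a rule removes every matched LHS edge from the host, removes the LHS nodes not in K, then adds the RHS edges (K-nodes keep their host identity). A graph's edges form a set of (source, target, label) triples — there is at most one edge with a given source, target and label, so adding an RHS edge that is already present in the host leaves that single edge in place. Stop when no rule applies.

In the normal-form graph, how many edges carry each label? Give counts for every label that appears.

initial: |V|=5 |E|=5  E = 1-r->0 1-q->1 1-r->4 2-q->2 2-r->3
step 1: apply R1 at {0↦3, 1↦2}  → |V|=4 |E|=3  E = 1-r->0 1-q->1 1-r->4
step 2: apply R1 at {0↦4, 1↦1}  → |V|=3 |E|=1  E = 1-r->0
normal form: no rule applies after step 2
NF edges: [(1, 0, 'r')]

Answer: r:1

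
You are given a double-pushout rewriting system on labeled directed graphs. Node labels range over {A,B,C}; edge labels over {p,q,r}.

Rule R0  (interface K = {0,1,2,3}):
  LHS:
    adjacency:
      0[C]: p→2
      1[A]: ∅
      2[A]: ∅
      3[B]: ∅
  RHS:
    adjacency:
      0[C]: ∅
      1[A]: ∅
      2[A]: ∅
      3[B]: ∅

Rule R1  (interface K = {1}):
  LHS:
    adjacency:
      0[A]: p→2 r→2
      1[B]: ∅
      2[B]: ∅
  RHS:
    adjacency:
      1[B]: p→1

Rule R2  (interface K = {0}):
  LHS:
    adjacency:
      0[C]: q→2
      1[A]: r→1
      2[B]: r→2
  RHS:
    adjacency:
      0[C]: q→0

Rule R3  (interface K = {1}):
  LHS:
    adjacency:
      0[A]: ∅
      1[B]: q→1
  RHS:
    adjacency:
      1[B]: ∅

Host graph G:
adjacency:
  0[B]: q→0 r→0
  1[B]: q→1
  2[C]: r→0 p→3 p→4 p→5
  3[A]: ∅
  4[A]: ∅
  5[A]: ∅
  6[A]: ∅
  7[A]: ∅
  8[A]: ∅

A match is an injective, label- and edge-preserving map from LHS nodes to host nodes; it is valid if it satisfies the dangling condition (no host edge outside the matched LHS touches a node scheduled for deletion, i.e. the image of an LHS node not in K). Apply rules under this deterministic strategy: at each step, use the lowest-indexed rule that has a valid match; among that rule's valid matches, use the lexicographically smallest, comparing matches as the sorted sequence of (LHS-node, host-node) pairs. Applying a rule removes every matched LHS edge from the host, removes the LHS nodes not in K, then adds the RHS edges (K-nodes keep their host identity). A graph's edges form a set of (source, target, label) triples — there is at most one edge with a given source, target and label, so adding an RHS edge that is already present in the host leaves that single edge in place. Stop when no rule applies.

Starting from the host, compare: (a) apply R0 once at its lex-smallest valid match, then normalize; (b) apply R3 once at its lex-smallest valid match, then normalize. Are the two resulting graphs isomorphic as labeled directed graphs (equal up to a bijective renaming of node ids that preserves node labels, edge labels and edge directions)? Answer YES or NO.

Answer: YES

Derivation:
branch R0-first: apply at {0↦2, 1↦3, 2↦4, 3↦0} → |E|=6, then 4 more step(s) → NF |V|=7 |E|=2 V={0:B, 1:B, 2:C, 5:A, 6:A, 7:A, 8:A} E=0-r->0 2-r->0
branch R3-first: apply at {0↦6, 1↦0} → |E|=6, then 4 more step(s) → NF |V|=7 |E|=2 V={0:B, 1:B, 2:C, 4:A, 5:A, 7:A, 8:A} E=0-r->0 2-r->0
graphs isomorphic (equal up to label-preserving node renaming)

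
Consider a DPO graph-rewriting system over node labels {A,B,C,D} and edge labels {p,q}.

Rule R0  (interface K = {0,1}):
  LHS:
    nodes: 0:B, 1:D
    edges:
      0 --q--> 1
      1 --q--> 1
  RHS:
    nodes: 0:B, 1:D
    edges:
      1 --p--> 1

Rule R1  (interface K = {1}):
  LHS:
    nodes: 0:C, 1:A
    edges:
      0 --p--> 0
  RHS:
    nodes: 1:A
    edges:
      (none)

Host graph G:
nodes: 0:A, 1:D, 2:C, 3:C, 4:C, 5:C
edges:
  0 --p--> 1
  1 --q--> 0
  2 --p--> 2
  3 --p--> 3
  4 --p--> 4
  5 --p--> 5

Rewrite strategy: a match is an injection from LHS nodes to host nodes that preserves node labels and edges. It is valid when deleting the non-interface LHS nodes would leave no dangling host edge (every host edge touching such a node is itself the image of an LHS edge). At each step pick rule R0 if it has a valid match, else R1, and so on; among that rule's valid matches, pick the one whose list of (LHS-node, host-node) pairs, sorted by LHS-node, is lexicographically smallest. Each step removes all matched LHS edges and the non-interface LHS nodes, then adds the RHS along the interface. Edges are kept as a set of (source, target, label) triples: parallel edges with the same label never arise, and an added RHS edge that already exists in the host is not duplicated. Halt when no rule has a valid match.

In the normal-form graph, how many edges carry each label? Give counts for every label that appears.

[0] host  ⇒  6 nodes, 6 edges  {0-p->1 1-q->0 2-p->2 3-p->3 4-p->4 5-p->5}
[1] R1 @ {0↦2, 1↦0}  ⇒  5 nodes, 5 edges  {0-p->1 1-q->0 3-p->3 4-p->4 5-p->5}
[2] R1 @ {0↦3, 1↦0}  ⇒  4 nodes, 4 edges  {0-p->1 1-q->0 4-p->4 5-p->5}
[3] R1 @ {0↦4, 1↦0}  ⇒  3 nodes, 3 edges  {0-p->1 1-q->0 5-p->5}
[4] R1 @ {0↦5, 1↦0}  ⇒  2 nodes, 2 edges  {0-p->1 1-q->0}
normal form: no rule applies after step 4
NF edges: [(0, 1, 'p'), (1, 0, 'q')]

Answer: p:1 q:1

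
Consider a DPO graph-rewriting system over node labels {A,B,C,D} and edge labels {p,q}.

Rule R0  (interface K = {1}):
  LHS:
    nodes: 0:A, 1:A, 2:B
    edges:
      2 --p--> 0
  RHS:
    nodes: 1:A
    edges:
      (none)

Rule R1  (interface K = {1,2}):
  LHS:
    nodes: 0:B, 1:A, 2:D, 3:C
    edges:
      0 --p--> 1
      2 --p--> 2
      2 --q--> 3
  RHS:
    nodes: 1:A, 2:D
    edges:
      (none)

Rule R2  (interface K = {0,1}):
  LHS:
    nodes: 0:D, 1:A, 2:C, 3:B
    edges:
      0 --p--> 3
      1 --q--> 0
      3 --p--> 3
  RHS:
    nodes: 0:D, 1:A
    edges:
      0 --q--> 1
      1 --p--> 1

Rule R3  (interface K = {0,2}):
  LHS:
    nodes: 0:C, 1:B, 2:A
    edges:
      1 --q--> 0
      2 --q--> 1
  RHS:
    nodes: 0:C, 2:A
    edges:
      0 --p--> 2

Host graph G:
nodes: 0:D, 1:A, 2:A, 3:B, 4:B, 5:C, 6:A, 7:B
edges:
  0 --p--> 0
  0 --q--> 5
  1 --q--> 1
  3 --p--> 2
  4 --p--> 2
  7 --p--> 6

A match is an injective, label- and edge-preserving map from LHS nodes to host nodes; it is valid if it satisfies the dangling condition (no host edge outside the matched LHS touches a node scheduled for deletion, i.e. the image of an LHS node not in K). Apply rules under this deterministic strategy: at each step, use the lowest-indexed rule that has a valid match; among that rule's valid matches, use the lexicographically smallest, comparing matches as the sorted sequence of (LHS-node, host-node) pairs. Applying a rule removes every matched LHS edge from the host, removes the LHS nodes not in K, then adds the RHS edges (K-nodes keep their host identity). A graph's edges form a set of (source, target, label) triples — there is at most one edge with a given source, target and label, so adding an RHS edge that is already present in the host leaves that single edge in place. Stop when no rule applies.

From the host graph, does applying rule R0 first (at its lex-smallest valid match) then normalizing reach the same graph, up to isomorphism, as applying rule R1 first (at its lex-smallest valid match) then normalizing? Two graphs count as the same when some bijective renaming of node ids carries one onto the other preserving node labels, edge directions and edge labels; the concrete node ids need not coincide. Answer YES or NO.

Answer: YES

Rewrite trace:
branch R0-first: apply at {0↦6, 1↦1, 2↦7} → |E|=5, then 2 more step(s) → NF |V|=2 |E|=1 V={0:D, 1:A} E=1-q->1
branch R1-first: apply at {0↦3, 1↦2, 2↦0, 3↦5} → |E|=3, then 2 more step(s) → NF |V|=2 |E|=1 V={0:D, 1:A} E=1-q->1
graphs isomorphic (equal up to label-preserving node renaming)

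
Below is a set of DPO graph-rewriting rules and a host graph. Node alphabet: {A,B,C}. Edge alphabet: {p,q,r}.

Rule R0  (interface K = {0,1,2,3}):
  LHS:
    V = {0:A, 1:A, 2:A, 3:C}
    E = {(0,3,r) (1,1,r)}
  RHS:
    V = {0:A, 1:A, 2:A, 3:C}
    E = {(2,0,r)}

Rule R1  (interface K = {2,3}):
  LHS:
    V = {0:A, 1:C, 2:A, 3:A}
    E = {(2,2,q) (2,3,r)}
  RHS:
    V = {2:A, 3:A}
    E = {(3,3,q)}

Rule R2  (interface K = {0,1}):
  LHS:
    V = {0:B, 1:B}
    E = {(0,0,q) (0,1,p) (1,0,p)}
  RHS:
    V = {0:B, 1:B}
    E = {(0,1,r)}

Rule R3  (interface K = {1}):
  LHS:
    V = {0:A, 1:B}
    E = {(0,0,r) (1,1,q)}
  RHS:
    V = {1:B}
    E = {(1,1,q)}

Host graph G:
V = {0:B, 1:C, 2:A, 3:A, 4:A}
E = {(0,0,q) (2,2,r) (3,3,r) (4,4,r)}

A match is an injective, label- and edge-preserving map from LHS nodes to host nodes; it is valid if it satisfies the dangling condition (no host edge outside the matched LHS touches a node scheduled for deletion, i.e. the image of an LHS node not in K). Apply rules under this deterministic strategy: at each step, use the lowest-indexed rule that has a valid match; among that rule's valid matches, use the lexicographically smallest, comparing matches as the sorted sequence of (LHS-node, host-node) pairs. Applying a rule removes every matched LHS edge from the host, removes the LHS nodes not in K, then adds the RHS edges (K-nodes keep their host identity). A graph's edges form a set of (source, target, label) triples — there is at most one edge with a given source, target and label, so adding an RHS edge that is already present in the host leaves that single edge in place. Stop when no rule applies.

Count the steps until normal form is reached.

Answer: 3

Steps:
initial: |V|=5 |E|=4  E = 0-q->0 2-r->2 3-r->3 4-r->4
step 1: apply R3 at {0↦2, 1↦0}  → |V|=4 |E|=3  E = 0-q->0 3-r->3 4-r->4
step 2: apply R3 at {0↦3, 1↦0}  → |V|=3 |E|=2  E = 0-q->0 4-r->4
step 3: apply R3 at {0↦4, 1↦0}  → |V|=2 |E|=1  E = 0-q->0
normal form: no rule applies after step 3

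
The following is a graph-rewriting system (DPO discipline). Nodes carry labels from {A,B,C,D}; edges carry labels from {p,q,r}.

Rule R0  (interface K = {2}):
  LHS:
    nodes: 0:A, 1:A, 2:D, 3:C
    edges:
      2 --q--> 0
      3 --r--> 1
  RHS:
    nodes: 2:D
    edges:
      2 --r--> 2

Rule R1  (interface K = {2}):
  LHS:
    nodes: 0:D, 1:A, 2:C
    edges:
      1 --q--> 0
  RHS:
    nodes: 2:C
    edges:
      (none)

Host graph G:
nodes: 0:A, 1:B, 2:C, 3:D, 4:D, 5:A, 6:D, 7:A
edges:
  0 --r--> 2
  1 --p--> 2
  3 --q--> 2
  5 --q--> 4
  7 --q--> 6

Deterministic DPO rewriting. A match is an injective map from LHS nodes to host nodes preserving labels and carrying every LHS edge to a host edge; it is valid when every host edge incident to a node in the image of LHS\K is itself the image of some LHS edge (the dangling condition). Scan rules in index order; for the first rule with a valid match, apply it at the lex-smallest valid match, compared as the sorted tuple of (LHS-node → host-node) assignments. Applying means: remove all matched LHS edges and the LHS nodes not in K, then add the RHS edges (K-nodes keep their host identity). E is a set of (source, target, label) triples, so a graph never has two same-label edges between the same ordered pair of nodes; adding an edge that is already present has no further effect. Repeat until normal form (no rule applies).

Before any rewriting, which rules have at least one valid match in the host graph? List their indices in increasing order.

R0: no valid match — LHS pattern not found
R1: 2 valid matches — {0↦4, 1↦5, 2↦2}, {0↦6, 1↦7, 2↦2}

Answer: [R1]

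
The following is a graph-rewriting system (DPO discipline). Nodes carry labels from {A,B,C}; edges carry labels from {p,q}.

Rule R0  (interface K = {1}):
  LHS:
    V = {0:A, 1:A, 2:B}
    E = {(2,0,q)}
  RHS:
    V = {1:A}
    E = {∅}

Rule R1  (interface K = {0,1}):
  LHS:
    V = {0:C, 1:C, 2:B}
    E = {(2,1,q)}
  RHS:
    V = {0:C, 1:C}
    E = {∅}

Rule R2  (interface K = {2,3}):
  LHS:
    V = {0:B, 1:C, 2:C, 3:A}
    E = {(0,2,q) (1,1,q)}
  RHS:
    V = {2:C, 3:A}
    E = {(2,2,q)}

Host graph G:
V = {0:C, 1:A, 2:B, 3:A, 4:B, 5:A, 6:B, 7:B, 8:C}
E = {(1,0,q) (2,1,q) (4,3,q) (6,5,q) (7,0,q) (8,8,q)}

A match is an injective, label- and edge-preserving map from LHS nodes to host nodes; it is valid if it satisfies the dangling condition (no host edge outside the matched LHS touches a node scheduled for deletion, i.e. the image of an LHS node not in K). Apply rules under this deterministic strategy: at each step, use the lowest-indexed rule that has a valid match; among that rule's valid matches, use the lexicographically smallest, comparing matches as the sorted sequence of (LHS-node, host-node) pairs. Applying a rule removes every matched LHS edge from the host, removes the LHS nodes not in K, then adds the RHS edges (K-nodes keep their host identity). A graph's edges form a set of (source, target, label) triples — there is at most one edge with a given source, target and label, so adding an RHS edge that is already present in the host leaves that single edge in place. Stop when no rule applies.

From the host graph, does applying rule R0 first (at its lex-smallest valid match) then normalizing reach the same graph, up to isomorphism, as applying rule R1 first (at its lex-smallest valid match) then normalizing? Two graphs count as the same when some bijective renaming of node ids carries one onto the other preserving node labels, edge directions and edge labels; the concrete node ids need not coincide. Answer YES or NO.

Answer: YES

Steps:
branch R0-first: apply at {0↦3, 1↦1, 2↦4} → |E|=5, then 2 more step(s) → NF |V|=4 |E|=3 V={0:C, 1:A, 2:B, 8:C} E=1-q->0 2-q->1 8-q->8
branch R1-first: apply at {0↦8, 1↦0, 2↦7} → |E|=5, then 2 more step(s) → NF |V|=4 |E|=3 V={0:C, 1:A, 2:B, 8:C} E=1-q->0 2-q->1 8-q->8
graphs isomorphic (equal up to label-preserving node renaming)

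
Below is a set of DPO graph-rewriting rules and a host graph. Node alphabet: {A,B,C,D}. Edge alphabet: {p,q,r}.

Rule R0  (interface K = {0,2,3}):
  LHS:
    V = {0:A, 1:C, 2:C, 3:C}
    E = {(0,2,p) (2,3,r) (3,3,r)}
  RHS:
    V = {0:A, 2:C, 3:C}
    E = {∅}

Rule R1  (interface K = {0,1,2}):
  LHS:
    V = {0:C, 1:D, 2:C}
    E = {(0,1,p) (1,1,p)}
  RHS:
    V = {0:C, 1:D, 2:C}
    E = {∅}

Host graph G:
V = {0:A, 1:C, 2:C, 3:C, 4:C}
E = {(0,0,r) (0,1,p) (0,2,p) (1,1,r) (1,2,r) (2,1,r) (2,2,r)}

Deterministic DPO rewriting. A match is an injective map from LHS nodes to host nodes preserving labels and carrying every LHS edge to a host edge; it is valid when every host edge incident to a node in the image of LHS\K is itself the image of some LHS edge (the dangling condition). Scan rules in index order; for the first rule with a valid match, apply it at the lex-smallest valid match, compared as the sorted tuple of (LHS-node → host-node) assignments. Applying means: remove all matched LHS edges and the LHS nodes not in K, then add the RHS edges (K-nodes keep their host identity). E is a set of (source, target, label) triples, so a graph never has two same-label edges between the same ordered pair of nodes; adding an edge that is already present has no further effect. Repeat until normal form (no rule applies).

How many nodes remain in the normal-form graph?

Answer: 3

Rewrite trace:
[0] host  ⇒  5 nodes, 7 edges  {0-r->0 0-p->1 0-p->2 1-r->1 1-r->2 2-r->1 2-r->2}
[1] R0 @ {0↦0, 1↦3, 2↦1, 3↦2}  ⇒  4 nodes, 4 edges  {0-r->0 0-p->2 1-r->1 2-r->1}
[2] R0 @ {0↦0, 1↦4, 2↦2, 3↦1}  ⇒  3 nodes, 1 edges  {0-r->0}
final graph: no rule applies after step 2
NF nodes: {0:A, 1:C, 2:C}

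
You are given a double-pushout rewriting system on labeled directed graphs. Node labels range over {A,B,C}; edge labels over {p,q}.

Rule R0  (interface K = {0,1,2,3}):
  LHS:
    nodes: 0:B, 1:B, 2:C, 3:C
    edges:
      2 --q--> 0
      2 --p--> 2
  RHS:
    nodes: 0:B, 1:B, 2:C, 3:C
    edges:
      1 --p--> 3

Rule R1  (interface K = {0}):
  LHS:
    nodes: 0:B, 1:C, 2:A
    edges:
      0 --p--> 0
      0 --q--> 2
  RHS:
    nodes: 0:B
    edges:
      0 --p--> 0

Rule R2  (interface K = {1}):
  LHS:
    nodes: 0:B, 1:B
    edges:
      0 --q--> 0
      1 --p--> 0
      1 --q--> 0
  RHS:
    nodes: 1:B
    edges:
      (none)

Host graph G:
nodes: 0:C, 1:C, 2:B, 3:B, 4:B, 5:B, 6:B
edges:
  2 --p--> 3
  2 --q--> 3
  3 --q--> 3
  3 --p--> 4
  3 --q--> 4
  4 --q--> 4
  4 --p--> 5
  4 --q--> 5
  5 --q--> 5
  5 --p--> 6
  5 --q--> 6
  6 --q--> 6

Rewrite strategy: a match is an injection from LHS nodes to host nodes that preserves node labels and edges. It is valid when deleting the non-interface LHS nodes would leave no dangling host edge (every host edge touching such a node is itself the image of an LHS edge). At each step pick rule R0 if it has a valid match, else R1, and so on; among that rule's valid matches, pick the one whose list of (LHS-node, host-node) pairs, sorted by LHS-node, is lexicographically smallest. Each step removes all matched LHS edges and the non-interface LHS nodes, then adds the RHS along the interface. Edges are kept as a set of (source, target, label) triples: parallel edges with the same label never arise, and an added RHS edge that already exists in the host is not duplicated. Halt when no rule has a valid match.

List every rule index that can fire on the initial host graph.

Answer: [R2]

Steps:
R0: no valid match — LHS pattern not found
R1: no valid match — LHS pattern not found
R2: 1 valid match — {0↦6, 1↦5}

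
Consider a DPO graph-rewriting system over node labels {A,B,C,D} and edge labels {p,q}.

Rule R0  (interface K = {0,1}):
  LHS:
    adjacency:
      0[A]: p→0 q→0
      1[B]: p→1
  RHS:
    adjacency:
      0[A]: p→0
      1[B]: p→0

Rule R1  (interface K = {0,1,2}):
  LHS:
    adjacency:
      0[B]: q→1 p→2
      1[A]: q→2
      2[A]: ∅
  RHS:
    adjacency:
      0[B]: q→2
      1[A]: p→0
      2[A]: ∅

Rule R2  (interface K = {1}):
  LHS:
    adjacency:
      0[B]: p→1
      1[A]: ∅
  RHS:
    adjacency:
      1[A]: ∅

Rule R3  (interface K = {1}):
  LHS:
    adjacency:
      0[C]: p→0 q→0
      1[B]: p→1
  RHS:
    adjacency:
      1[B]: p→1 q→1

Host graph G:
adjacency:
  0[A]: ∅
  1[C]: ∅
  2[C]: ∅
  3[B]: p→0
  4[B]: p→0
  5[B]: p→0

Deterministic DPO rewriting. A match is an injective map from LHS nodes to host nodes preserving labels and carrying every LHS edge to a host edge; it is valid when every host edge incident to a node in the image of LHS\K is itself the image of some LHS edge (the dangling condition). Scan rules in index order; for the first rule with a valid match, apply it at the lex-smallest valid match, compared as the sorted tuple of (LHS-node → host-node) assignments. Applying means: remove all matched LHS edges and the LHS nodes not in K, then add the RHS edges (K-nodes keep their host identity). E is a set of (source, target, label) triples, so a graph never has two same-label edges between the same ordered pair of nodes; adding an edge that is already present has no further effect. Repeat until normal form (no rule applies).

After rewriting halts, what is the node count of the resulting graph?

[0] host  ⇒  6 nodes, 3 edges  {3-p->0 4-p->0 5-p->0}
[1] R2 @ {0↦3, 1↦0}  ⇒  5 nodes, 2 edges  {4-p->0 5-p->0}
[2] R2 @ {0↦4, 1↦0}  ⇒  4 nodes, 1 edges  {5-p->0}
[3] R2 @ {0↦5, 1↦0}  ⇒  3 nodes, 0 edges  {∅}
halt: no rule applies after step 3
NF nodes: {0:A, 1:C, 2:C}

Answer: 3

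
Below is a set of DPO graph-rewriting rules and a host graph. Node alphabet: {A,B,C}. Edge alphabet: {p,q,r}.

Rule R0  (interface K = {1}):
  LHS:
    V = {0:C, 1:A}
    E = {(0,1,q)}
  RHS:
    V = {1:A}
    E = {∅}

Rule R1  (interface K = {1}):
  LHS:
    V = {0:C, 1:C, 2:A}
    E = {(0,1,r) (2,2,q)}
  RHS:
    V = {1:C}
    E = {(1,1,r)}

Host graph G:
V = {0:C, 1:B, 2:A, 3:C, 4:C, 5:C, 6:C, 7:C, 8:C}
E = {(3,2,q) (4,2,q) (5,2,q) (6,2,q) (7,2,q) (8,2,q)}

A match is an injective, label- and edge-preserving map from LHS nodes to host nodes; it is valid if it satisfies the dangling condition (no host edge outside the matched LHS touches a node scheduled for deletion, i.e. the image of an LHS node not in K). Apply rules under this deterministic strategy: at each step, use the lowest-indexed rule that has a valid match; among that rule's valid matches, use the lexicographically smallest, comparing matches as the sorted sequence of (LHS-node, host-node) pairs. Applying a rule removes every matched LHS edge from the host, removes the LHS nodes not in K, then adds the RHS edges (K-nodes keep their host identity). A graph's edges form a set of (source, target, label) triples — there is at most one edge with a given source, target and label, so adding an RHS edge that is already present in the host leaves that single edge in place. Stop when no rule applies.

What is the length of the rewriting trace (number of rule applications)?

Answer: 6

Derivation:
initial: |V|=9 |E|=6  E = 3-q->2 4-q->2 5-q->2 6-q->2 7-q->2 8-q->2
step 1: apply R0 at {0↦3, 1↦2}  → |V|=8 |E|=5  E = 4-q->2 5-q->2 6-q->2 7-q->2 8-q->2
step 2: apply R0 at {0↦4, 1↦2}  → |V|=7 |E|=4  E = 5-q->2 6-q->2 7-q->2 8-q->2
step 3: apply R0 at {0↦5, 1↦2}  → |V|=6 |E|=3  E = 6-q->2 7-q->2 8-q->2
step 4: apply R0 at {0↦6, 1↦2}  → |V|=5 |E|=2  E = 7-q->2 8-q->2
step 5: apply R0 at {0↦7, 1↦2}  → |V|=4 |E|=1  E = 8-q->2
step 6: apply R0 at {0↦8, 1↦2}  → |V|=3 |E|=0  E = ∅
halt: no rule applies after step 6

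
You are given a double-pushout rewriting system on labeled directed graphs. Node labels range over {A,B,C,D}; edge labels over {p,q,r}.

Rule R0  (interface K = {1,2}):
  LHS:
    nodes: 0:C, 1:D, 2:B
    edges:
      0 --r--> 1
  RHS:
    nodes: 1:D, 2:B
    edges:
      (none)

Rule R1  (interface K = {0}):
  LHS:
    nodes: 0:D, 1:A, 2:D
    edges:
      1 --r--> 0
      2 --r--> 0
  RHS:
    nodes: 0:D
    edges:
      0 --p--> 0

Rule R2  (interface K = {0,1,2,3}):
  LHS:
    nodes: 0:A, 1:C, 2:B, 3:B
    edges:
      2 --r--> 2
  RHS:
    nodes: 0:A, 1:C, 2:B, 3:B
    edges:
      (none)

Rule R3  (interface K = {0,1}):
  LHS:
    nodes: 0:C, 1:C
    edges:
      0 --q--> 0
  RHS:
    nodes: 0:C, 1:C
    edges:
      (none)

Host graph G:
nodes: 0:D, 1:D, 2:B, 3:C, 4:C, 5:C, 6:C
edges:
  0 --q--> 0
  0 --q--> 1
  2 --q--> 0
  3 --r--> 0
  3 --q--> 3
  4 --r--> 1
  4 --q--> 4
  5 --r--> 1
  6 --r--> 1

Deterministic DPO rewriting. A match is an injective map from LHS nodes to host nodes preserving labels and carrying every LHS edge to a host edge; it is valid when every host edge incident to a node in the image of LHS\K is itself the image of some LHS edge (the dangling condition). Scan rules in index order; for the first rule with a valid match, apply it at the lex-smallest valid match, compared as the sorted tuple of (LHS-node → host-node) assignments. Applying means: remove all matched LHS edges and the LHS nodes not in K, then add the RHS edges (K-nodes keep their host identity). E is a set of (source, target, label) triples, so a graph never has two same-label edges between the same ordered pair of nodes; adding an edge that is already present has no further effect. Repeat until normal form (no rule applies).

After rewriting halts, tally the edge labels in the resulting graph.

Answer: q:4 r:1

Rewrite trace:
start.  V:7 E:9  edges: 0-q->0 0-q->1 2-q->0 3-r->0 3-q->3 4-r->1 4-q->4 5-r->1 6-r->1
1. fire R0 via {0↦5, 1↦1, 2↦2}  →  V:6 E:8  edges: 0-q->0 0-q->1 2-q->0 3-r->0 3-q->3 4-r->1 4-q->4 6-r->1
2. fire R0 via {0↦6, 1↦1, 2↦2}  →  V:5 E:7  edges: 0-q->0 0-q->1 2-q->0 3-r->0 3-q->3 4-r->1 4-q->4
3. fire R3 via {0↦3, 1↦4}  →  V:5 E:6  edges: 0-q->0 0-q->1 2-q->0 3-r->0 4-r->1 4-q->4
4. fire R0 via {0↦3, 1↦0, 2↦2}  →  V:4 E:5  edges: 0-q->0 0-q->1 2-q->0 4-r->1 4-q->4
final graph: no rule applies after step 4
NF edges: [(0, 0, 'q'), (0, 1, 'q'), (2, 0, 'q'), (4, 1, 'r'), (4, 4, 'q')]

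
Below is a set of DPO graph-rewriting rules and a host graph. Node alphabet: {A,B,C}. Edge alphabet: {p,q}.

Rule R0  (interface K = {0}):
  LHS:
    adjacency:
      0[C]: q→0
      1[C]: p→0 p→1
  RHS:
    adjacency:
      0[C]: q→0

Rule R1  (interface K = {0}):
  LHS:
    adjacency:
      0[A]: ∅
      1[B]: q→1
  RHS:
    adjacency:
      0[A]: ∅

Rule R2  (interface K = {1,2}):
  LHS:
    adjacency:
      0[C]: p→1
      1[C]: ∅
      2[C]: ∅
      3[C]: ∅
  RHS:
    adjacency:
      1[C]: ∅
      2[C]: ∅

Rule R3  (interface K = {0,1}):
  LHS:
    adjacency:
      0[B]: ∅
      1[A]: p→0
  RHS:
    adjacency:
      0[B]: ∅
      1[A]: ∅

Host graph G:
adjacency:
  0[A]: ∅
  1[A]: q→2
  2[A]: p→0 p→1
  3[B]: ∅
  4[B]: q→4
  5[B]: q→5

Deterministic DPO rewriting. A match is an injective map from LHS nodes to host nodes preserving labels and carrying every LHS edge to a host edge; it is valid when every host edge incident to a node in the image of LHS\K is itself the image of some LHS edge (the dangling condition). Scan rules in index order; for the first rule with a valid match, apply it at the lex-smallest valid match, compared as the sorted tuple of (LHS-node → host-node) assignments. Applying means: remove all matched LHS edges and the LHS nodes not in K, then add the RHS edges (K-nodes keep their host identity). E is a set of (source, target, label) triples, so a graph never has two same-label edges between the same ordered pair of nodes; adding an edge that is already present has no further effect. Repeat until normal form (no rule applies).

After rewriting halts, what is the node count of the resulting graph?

[0] host  ⇒  6 nodes, 5 edges  {1-q->2 2-p->0 2-p->1 4-q->4 5-q->5}
[1] R1 @ {0↦0, 1↦4}  ⇒  5 nodes, 4 edges  {1-q->2 2-p->0 2-p->1 5-q->5}
[2] R1 @ {0↦0, 1↦5}  ⇒  4 nodes, 3 edges  {1-q->2 2-p->0 2-p->1}
halt: no rule applies after step 2
NF nodes: {0:A, 1:A, 2:A, 3:B}

Answer: 4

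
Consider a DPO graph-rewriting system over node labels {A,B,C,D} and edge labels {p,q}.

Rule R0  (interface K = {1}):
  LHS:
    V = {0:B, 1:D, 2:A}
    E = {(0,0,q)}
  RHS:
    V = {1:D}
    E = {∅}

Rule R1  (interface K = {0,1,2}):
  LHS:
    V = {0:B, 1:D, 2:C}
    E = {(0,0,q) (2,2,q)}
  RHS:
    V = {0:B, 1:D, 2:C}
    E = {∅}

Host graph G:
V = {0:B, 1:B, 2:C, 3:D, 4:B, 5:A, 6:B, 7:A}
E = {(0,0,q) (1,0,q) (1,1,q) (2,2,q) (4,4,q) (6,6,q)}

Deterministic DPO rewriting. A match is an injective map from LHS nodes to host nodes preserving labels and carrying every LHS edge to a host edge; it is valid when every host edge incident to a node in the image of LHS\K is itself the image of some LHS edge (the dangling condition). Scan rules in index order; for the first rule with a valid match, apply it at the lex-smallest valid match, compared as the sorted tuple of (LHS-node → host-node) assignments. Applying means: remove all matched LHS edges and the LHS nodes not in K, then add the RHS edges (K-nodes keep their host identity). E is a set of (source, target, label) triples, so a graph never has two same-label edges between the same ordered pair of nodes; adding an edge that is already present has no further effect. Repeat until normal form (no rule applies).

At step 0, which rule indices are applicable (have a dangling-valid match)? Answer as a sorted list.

R0: 4 valid matches — {0↦4, 1↦3, 2↦5}, {0↦4, 1↦3, 2↦7}, {0↦6, 1↦3, 2↦5} (+1 more)
R1: 4 valid matches — {0↦0, 1↦3, 2↦2}, {0↦1, 1↦3, 2↦2}, {0↦4, 1↦3, 2↦2} (+1 more)

Answer: [R0,R1]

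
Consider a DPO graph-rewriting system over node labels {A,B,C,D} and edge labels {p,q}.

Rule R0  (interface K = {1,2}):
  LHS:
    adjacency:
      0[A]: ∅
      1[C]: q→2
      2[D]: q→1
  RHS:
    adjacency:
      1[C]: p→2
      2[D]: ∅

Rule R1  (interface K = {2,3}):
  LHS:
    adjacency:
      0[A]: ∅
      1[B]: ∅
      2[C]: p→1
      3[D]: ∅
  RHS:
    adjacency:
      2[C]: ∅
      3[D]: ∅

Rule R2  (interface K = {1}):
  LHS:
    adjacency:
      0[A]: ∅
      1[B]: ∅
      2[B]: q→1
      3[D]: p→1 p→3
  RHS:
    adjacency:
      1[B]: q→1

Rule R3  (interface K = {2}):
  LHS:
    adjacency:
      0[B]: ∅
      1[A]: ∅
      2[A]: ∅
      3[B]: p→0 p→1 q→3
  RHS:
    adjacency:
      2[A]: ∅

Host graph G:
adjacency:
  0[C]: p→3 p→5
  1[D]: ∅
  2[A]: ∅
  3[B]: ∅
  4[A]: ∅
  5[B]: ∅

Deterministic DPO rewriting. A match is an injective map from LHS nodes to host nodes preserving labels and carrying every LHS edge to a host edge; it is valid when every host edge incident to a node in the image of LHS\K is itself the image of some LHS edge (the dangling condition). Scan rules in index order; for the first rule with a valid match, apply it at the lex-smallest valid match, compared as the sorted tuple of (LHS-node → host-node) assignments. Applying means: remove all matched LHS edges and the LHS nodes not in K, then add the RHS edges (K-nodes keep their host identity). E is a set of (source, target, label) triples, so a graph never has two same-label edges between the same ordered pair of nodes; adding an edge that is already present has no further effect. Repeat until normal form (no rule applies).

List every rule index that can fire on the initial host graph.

Answer: [R1]

Derivation:
R0: no valid match — LHS pattern not found
R1: 4 valid matches — {0↦2, 1↦3, 2↦0, 3↦1}, {0↦2, 1↦5, 2↦0, 3↦1}, {0↦4, 1↦3, 2↦0, 3↦1} (+1 more)
R2: no valid match — LHS pattern not found
R3: no valid match — LHS pattern not found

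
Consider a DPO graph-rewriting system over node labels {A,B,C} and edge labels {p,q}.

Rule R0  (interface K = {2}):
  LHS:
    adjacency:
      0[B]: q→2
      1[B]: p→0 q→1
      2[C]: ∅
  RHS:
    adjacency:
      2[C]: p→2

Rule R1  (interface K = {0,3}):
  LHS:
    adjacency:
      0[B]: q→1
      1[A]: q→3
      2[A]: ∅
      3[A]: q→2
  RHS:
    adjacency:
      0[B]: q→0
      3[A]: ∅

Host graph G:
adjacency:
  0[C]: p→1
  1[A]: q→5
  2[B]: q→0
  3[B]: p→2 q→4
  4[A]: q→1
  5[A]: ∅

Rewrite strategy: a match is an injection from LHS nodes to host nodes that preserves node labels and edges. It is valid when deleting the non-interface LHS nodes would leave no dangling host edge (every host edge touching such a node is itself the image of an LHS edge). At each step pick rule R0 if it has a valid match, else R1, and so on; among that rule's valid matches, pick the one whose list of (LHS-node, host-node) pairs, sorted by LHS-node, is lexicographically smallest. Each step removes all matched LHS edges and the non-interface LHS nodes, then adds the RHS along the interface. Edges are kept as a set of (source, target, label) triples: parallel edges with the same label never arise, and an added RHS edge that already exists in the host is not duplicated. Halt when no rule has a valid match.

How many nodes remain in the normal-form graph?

Answer: 2

Steps:
initial: |V|=6 |E|=6  E = 0-p->1 1-q->5 2-q->0 3-p->2 3-q->4 4-q->1
step 1: apply R1 at {0↦3, 1↦4, 2↦5, 3↦1}  → |V|=4 |E|=4  E = 0-p->1 2-q->0 3-p->2 3-q->3
step 2: apply R0 at {0↦2, 1↦3, 2↦0}  → |V|=2 |E|=2  E = 0-p->0 0-p->1
halt: no rule applies after step 2
NF nodes: {0:C, 1:A}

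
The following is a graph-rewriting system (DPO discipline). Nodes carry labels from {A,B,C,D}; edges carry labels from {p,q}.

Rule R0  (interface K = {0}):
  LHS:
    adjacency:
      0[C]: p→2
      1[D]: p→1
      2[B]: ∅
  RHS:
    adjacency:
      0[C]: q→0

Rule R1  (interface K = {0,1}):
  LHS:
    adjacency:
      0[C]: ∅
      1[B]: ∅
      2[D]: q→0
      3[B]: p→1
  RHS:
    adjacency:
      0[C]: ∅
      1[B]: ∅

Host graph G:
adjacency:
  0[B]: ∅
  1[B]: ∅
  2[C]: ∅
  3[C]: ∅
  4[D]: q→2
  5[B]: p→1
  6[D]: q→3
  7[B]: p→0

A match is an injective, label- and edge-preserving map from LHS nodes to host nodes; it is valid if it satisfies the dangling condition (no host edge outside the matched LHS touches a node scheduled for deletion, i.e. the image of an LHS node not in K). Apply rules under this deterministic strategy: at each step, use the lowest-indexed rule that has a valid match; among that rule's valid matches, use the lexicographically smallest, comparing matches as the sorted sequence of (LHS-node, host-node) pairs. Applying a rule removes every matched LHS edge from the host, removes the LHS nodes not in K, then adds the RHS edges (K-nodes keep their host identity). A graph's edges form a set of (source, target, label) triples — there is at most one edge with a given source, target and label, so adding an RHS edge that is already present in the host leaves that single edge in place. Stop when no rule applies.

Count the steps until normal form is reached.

initial: |V|=8 |E|=4  E = 4-q->2 5-p->1 6-q->3 7-p->0
step 1: apply R1 at {0↦2, 1↦0, 2↦4, 3↦7}  → |V|=6 |E|=2  E = 5-p->1 6-q->3
step 2: apply R1 at {0↦3, 1↦1, 2↦6, 3↦5}  → |V|=4 |E|=0  E = ∅
final graph: no rule applies after step 2

Answer: 2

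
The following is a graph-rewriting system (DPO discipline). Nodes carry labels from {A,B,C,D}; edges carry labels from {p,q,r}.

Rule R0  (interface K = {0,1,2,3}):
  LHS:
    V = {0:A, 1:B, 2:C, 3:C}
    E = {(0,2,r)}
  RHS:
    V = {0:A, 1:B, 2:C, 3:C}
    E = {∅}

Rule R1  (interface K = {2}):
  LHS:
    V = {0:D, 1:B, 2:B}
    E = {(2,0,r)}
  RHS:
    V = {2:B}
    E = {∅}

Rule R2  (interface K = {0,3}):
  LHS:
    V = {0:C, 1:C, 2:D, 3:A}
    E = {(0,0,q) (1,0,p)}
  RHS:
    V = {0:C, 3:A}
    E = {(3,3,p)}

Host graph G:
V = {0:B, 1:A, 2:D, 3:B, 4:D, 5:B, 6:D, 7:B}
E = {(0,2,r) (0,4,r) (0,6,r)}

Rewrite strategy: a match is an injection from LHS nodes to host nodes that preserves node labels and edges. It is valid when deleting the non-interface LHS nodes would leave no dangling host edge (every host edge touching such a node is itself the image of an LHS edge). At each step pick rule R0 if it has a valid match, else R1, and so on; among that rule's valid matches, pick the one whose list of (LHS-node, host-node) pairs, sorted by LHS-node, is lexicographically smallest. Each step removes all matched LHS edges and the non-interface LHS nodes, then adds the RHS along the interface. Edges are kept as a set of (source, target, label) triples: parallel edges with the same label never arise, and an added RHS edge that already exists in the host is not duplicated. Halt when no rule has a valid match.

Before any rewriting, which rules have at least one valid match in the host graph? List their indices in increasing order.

R0: no valid match — LHS pattern not found
R1: 9 valid matches — {0↦2, 1↦3, 2↦0}, {0↦2, 1↦5, 2↦0}, {0↦2, 1↦7, 2↦0} (+6 more)
R2: no valid match — LHS pattern not found

Answer: [R1]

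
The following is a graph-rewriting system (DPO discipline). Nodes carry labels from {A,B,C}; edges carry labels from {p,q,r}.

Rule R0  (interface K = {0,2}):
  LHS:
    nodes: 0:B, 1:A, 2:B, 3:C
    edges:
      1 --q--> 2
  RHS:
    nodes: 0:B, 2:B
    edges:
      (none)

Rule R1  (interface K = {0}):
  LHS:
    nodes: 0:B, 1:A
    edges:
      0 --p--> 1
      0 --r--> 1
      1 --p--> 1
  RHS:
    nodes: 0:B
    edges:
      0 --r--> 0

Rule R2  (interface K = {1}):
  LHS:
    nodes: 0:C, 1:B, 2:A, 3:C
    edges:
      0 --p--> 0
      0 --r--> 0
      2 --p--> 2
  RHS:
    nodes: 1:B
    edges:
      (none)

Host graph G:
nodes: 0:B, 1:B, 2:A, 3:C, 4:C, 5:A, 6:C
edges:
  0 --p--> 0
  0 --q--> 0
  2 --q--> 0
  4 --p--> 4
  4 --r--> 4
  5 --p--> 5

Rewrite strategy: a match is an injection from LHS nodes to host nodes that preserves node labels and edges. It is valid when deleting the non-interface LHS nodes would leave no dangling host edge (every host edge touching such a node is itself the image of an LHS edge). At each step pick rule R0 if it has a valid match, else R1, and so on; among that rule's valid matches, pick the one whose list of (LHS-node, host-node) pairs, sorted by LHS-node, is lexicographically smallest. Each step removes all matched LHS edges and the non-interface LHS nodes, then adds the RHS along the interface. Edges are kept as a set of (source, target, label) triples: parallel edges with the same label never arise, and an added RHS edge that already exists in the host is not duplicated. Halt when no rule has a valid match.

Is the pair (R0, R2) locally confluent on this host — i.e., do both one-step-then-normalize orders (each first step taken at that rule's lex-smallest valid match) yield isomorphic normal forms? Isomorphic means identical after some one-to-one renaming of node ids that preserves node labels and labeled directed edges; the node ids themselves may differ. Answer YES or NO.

branch R0-first: apply at {0↦1, 1↦2, 2↦0, 3↦3} → |E|=5, then 1 more step(s) → NF |V|=2 |E|=2 V={0:B, 1:B} E=0-p->0 0-q->0
branch R2-first: apply at {0↦4, 1↦0, 2↦5, 3↦3} → |E|=3, then 1 more step(s) → NF |V|=2 |E|=2 V={0:B, 1:B} E=0-p->0 0-q->0
graphs isomorphic (equal up to label-preserving node renaming)

Answer: YES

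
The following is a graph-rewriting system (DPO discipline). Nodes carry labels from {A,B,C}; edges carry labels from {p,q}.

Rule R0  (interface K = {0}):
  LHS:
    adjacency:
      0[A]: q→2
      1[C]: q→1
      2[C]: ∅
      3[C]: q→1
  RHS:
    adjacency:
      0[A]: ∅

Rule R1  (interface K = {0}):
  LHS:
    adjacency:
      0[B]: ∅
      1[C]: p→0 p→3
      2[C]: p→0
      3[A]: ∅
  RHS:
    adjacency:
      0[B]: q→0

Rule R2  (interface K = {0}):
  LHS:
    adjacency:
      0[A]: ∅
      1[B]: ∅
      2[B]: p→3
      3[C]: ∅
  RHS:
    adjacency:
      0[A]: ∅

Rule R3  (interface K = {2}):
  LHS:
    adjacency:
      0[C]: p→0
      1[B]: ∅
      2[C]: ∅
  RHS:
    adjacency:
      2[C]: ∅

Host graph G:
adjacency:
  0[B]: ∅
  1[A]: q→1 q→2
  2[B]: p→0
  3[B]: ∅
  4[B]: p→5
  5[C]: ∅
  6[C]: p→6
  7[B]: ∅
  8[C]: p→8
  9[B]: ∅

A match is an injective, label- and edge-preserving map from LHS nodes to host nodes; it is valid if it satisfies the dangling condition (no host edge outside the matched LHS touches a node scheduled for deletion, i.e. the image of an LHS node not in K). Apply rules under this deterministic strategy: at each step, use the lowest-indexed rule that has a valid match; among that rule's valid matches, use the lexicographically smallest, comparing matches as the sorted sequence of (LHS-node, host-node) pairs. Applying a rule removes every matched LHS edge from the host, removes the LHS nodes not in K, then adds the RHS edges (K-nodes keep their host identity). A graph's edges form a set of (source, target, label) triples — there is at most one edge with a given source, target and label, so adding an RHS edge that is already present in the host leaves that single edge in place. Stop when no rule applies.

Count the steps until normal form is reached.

Answer: 2

Derivation:
[0] host  ⇒  10 nodes, 6 edges  {1-q->1 1-q->2 2-p->0 4-p->5 6-p->6 8-p->8}
[1] R2 @ {0↦1, 1↦3, 2↦4, 3↦5}  ⇒  7 nodes, 5 edges  {1-q->1 1-q->2 2-p->0 6-p->6 8-p->8}
[2] R3 @ {0↦6, 1↦7, 2↦8}  ⇒  5 nodes, 4 edges  {1-q->1 1-q->2 2-p->0 8-p->8}
halt: no rule applies after step 2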